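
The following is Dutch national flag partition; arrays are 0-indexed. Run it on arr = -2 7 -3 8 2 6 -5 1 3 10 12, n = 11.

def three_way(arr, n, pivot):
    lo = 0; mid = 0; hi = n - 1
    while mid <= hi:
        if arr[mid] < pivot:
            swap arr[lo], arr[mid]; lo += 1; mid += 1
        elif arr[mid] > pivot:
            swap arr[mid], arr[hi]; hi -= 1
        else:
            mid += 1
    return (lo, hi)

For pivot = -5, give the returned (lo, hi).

lo=0 mid=0 hi=10
-2>-5: swap(0,10), hi=9 ⇒ 12 7 -3 8 2 6 -5 1 3 10 -2
12>-5: swap(0,9), hi=8 ⇒ 10 7 -3 8 2 6 -5 1 3 12 -2
10>-5: swap(0,8), hi=7 ⇒ 3 7 -3 8 2 6 -5 1 10 12 -2
3>-5: swap(0,7), hi=6 ⇒ 1 7 -3 8 2 6 -5 3 10 12 -2
1>-5: swap(0,6), hi=5 ⇒ -5 7 -3 8 2 6 1 3 10 12 -2
-5=-5: mid=1
7>-5: swap(1,5), hi=4 ⇒ -5 6 -3 8 2 7 1 3 10 12 -2
6>-5: swap(1,4), hi=3 ⇒ -5 2 -3 8 6 7 1 3 10 12 -2
2>-5: swap(1,3), hi=2 ⇒ -5 8 -3 2 6 7 1 3 10 12 -2
8>-5: swap(1,2), hi=1 ⇒ -5 -3 8 2 6 7 1 3 10 12 -2
-3>-5: swap(1,1), hi=0 ⇒ -5 -3 8 2 6 7 1 3 10 12 -2
done. lo=0 hi=0; arr=-5 -3 8 2 6 7 1 3 10 12 -2

(0, 0)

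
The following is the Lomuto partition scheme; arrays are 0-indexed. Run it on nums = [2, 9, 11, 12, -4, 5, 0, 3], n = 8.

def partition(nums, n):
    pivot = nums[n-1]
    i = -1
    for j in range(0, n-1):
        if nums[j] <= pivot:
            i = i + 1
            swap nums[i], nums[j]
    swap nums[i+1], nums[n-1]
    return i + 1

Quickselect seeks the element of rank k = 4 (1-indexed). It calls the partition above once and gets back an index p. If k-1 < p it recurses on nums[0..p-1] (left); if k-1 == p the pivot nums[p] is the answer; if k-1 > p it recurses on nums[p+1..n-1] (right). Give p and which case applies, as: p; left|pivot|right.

3; pivot

pivot = nums[7] = 3; i = -1
j=0: nums[0]=2 ≤ 3 → i=0, swap nums[0],nums[0] (no change) → [2, 9, 11, 12, -4, 5, 0, 3]
j=1: nums[1]=9 > 3 → no swap
j=2: nums[2]=11 > 3 → no swap
j=3: nums[3]=12 > 3 → no swap
j=4: nums[4]=-4 ≤ 3 → i=1, swap nums[1],nums[4] → [2, -4, 11, 12, 9, 5, 0, 3]
j=5: nums[5]=5 > 3 → no swap
j=6: nums[6]=0 ≤ 3 → i=2, swap nums[2],nums[6] → [2, -4, 0, 12, 9, 5, 11, 3]
final swap nums[3],nums[7] → [2, -4, 0, 3, 9, 5, 11, 12]; return 3
p = 3; k-1 = 3 == 3 ⇒ pivot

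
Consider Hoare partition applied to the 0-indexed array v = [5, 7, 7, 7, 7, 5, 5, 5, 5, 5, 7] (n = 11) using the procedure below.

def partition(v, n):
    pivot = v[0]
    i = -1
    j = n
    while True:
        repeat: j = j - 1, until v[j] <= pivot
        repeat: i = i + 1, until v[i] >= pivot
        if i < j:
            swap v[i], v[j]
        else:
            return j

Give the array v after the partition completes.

[5, 5, 5, 5, 5, 7, 7, 7, 7, 5, 7]

pivot = v[0] = 5; i = -1, j = 11
j→9 (v[9]=5≤5), i→0 (v[0]=5≥5); i<j, swap → [5, 7, 7, 7, 7, 5, 5, 5, 5, 5, 7]
j→8 (v[8]=5≤5), i→1 (v[1]=7≥5); i<j, swap → [5, 5, 7, 7, 7, 5, 5, 5, 7, 5, 7]
j→7 (v[7]=5≤5), i→2 (v[2]=7≥5); i<j, swap → [5, 5, 5, 7, 7, 5, 5, 7, 7, 5, 7]
j→6 (v[6]=5≤5), i→3 (v[3]=7≥5); i<j, swap → [5, 5, 5, 5, 7, 5, 7, 7, 7, 5, 7]
j→5 (v[5]=5≤5), i→4 (v[4]=7≥5); i<j, swap → [5, 5, 5, 5, 5, 7, 7, 7, 7, 5, 7]
j→4, i→5; i≥j, return j=4. v = [5, 5, 5, 5, 5, 7, 7, 7, 7, 5, 7]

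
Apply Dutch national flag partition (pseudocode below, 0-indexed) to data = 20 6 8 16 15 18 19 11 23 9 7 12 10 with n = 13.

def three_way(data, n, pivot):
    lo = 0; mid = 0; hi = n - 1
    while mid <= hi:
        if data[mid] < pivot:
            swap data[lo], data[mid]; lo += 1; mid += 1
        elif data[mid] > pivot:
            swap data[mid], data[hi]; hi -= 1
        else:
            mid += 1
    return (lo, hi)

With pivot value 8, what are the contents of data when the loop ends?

pivot = 8; lo=0, mid=0, hi=12
data[mid]=20>8: swap data[0],data[12]; hi=11 → 10 6 8 16 15 18 19 11 23 9 7 12 20
data[mid]=10>8: swap data[0],data[11]; hi=10 → 12 6 8 16 15 18 19 11 23 9 7 10 20
data[mid]=12>8: swap data[0],data[10]; hi=9 → 7 6 8 16 15 18 19 11 23 9 12 10 20
data[mid]=7<8: swap data[0],data[0]; lo=1,mid=1 → 7 6 8 16 15 18 19 11 23 9 12 10 20
data[mid]=6<8: swap data[1],data[1]; lo=2,mid=2 → 7 6 8 16 15 18 19 11 23 9 12 10 20
data[mid]=8=8: mid=3
data[mid]=16>8: swap data[3],data[9]; hi=8 → 7 6 8 9 15 18 19 11 23 16 12 10 20
data[mid]=9>8: swap data[3],data[8]; hi=7 → 7 6 8 23 15 18 19 11 9 16 12 10 20
data[mid]=23>8: swap data[3],data[7]; hi=6 → 7 6 8 11 15 18 19 23 9 16 12 10 20
data[mid]=11>8: swap data[3],data[6]; hi=5 → 7 6 8 19 15 18 11 23 9 16 12 10 20
data[mid]=19>8: swap data[3],data[5]; hi=4 → 7 6 8 18 15 19 11 23 9 16 12 10 20
data[mid]=18>8: swap data[3],data[4]; hi=3 → 7 6 8 15 18 19 11 23 9 16 12 10 20
data[mid]=15>8: swap data[3],data[3]; hi=2 → 7 6 8 15 18 19 11 23 9 16 12 10 20
end: lo=2, hi=2; data = 7 6 8 15 18 19 11 23 9 16 12 10 20

7 6 8 15 18 19 11 23 9 16 12 10 20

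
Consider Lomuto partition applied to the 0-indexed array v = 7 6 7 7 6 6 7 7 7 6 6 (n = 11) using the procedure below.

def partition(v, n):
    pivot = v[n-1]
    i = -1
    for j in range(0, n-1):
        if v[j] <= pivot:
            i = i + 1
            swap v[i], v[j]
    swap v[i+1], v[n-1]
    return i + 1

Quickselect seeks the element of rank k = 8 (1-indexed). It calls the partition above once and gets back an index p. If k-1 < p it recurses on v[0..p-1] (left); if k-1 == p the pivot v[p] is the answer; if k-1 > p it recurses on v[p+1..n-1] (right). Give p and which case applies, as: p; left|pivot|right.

4; right

pivot = v[10] = 6; i = -1
j=0: v[0]=7 > 6 → no swap
j=1: v[1]=6 ≤ 6 → i=0, swap v[0],v[1] → 6 7 7 7 6 6 7 7 7 6 6
j=2: v[2]=7 > 6 → no swap
j=3: v[3]=7 > 6 → no swap
j=4: v[4]=6 ≤ 6 → i=1, swap v[1],v[4] → 6 6 7 7 7 6 7 7 7 6 6
j=5: v[5]=6 ≤ 6 → i=2, swap v[2],v[5] → 6 6 6 7 7 7 7 7 7 6 6
j=6: v[6]=7 > 6 → no swap
j=7: v[7]=7 > 6 → no swap
j=8: v[8]=7 > 6 → no swap
j=9: v[9]=6 ≤ 6 → i=3, swap v[3],v[9] → 6 6 6 6 7 7 7 7 7 7 6
final swap v[4],v[10] → 6 6 6 6 6 7 7 7 7 7 7; return 4
p = 4; k-1 = 7 > 4 ⇒ right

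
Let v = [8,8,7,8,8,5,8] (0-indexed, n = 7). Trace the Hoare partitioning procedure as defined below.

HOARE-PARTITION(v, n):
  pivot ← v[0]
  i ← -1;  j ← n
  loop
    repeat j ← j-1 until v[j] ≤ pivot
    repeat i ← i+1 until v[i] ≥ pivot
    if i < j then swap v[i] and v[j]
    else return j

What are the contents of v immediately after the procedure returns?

pivot = v[0] = 8; i = -1, j = 7
j→6 (v[6]=8≤8), i→0 (v[0]=8≥8); i<j, swap → [8,8,7,8,8,5,8]
j→5 (v[5]=5≤8), i→1 (v[1]=8≥8); i<j, swap → [8,5,7,8,8,8,8]
j→4 (v[4]=8≤8), i→3 (v[3]=8≥8); i<j, swap → [8,5,7,8,8,8,8]
j→3, i→4; i≥j, return j=3. v = [8,5,7,8,8,8,8]

[8,5,7,8,8,8,8]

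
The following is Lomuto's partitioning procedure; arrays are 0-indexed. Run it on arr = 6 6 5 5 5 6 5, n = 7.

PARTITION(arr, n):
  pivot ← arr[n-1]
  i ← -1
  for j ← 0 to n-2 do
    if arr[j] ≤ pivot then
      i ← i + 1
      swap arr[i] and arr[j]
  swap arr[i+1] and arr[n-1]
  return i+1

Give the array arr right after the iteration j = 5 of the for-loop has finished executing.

5 5 5 6 6 6 5

pivot = arr[6] = 5; i = -1
j=0: arr[0]=6 > 5 → no swap
j=1: arr[1]=6 > 5 → no swap
j=2: arr[2]=5 ≤ 5 → i=0, swap arr[0],arr[2] → 5 6 6 5 5 6 5
j=3: arr[3]=5 ≤ 5 → i=1, swap arr[1],arr[3] → 5 5 6 6 5 6 5
j=4: arr[4]=5 ≤ 5 → i=2, swap arr[2],arr[4] → 5 5 5 6 6 6 5
j=5: arr[5]=6 > 5 → no swap
(after j=5) arr = 5 5 5 6 6 6 5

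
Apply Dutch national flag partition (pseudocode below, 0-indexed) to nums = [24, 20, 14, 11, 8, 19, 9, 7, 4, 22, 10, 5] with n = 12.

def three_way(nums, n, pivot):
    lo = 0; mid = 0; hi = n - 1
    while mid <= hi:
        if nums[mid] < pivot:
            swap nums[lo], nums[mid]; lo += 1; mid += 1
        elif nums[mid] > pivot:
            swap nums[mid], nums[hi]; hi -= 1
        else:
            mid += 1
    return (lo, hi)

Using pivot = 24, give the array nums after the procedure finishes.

[20, 14, 11, 8, 19, 9, 7, 4, 22, 10, 5, 24]

pivot = 24; lo=0, mid=0, hi=11
nums[mid]=24=24: mid=1
nums[mid]=20<24: swap nums[0],nums[1]; lo=1,mid=2 → [20, 24, 14, 11, 8, 19, 9, 7, 4, 22, 10, 5]
nums[mid]=14<24: swap nums[1],nums[2]; lo=2,mid=3 → [20, 14, 24, 11, 8, 19, 9, 7, 4, 22, 10, 5]
nums[mid]=11<24: swap nums[2],nums[3]; lo=3,mid=4 → [20, 14, 11, 24, 8, 19, 9, 7, 4, 22, 10, 5]
nums[mid]=8<24: swap nums[3],nums[4]; lo=4,mid=5 → [20, 14, 11, 8, 24, 19, 9, 7, 4, 22, 10, 5]
nums[mid]=19<24: swap nums[4],nums[5]; lo=5,mid=6 → [20, 14, 11, 8, 19, 24, 9, 7, 4, 22, 10, 5]
nums[mid]=9<24: swap nums[5],nums[6]; lo=6,mid=7 → [20, 14, 11, 8, 19, 9, 24, 7, 4, 22, 10, 5]
nums[mid]=7<24: swap nums[6],nums[7]; lo=7,mid=8 → [20, 14, 11, 8, 19, 9, 7, 24, 4, 22, 10, 5]
nums[mid]=4<24: swap nums[7],nums[8]; lo=8,mid=9 → [20, 14, 11, 8, 19, 9, 7, 4, 24, 22, 10, 5]
nums[mid]=22<24: swap nums[8],nums[9]; lo=9,mid=10 → [20, 14, 11, 8, 19, 9, 7, 4, 22, 24, 10, 5]
nums[mid]=10<24: swap nums[9],nums[10]; lo=10,mid=11 → [20, 14, 11, 8, 19, 9, 7, 4, 22, 10, 24, 5]
nums[mid]=5<24: swap nums[10],nums[11]; lo=11,mid=12 → [20, 14, 11, 8, 19, 9, 7, 4, 22, 10, 5, 24]
end: lo=11, hi=11; nums = [20, 14, 11, 8, 19, 9, 7, 4, 22, 10, 5, 24]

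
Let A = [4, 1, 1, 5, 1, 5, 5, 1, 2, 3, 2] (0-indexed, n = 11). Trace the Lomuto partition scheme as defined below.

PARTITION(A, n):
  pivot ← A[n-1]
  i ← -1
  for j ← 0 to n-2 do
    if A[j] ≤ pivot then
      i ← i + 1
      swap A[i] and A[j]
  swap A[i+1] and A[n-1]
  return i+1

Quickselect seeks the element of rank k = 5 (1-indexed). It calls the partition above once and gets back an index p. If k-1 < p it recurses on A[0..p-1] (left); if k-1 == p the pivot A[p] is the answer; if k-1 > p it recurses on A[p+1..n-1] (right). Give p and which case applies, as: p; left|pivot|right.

pivot=2, i=-1
j=0: 4>2, skip
j=1: 1≤2, i=0, swap(0,1) ⇒ [1, 4, 1, 5, 1, 5, 5, 1, 2, 3, 2]
j=2: 1≤2, i=1, swap(1,2) ⇒ [1, 1, 4, 5, 1, 5, 5, 1, 2, 3, 2]
j=3: 5>2, skip
j=4: 1≤2, i=2, swap(2,4) ⇒ [1, 1, 1, 5, 4, 5, 5, 1, 2, 3, 2]
j=5: 5>2, skip
j=6: 5>2, skip
j=7: 1≤2, i=3, swap(3,7) ⇒ [1, 1, 1, 1, 4, 5, 5, 5, 2, 3, 2]
j=8: 2≤2, i=4, swap(4,8) ⇒ [1, 1, 1, 1, 2, 5, 5, 5, 4, 3, 2]
j=9: 3>2, skip
swap(5,10) ⇒ [1, 1, 1, 1, 2, 2, 5, 5, 4, 3, 5]; return 5
p = 5; k-1 = 4 < 5 ⇒ left

5; left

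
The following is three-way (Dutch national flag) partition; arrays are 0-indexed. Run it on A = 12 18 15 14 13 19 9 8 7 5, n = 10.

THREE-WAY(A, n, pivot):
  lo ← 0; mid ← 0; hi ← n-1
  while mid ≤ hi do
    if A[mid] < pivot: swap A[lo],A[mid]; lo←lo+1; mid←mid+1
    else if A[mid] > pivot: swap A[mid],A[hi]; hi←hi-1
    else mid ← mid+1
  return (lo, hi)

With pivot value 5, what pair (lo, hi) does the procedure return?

lo=0 mid=0 hi=9
12>5: swap(0,9), hi=8 ⇒ 5 18 15 14 13 19 9 8 7 12
5=5: mid=1
18>5: swap(1,8), hi=7 ⇒ 5 7 15 14 13 19 9 8 18 12
7>5: swap(1,7), hi=6 ⇒ 5 8 15 14 13 19 9 7 18 12
8>5: swap(1,6), hi=5 ⇒ 5 9 15 14 13 19 8 7 18 12
9>5: swap(1,5), hi=4 ⇒ 5 19 15 14 13 9 8 7 18 12
19>5: swap(1,4), hi=3 ⇒ 5 13 15 14 19 9 8 7 18 12
13>5: swap(1,3), hi=2 ⇒ 5 14 15 13 19 9 8 7 18 12
14>5: swap(1,2), hi=1 ⇒ 5 15 14 13 19 9 8 7 18 12
15>5: swap(1,1), hi=0 ⇒ 5 15 14 13 19 9 8 7 18 12
done. lo=0 hi=0; A=5 15 14 13 19 9 8 7 18 12

(0, 0)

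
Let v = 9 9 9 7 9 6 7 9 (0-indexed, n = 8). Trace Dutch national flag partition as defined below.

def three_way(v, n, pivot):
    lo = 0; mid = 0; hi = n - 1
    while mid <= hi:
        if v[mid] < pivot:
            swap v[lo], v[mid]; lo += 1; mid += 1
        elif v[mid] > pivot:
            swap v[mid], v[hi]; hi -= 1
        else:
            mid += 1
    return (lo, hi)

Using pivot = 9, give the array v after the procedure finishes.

pivot = 9; lo=0, mid=0, hi=7
v[mid]=9=9: mid=1
v[mid]=9=9: mid=2
v[mid]=9=9: mid=3
v[mid]=7<9: swap v[0],v[3]; lo=1,mid=4 → 7 9 9 9 9 6 7 9
v[mid]=9=9: mid=5
v[mid]=6<9: swap v[1],v[5]; lo=2,mid=6 → 7 6 9 9 9 9 7 9
v[mid]=7<9: swap v[2],v[6]; lo=3,mid=7 → 7 6 7 9 9 9 9 9
v[mid]=9=9: mid=8
end: lo=3, hi=7; v = 7 6 7 9 9 9 9 9

7 6 7 9 9 9 9 9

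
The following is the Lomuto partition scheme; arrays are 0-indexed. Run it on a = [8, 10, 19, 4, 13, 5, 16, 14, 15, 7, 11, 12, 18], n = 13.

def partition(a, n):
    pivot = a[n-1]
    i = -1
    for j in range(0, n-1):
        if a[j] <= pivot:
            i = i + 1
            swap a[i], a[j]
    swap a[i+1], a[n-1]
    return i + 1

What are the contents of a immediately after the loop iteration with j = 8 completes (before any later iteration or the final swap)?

[8, 10, 4, 13, 5, 16, 14, 15, 19, 7, 11, 12, 18]

pivot=18, i=-1
j=0: 8≤18, i=0, swap(0,0) ⇒ [8, 10, 19, 4, 13, 5, 16, 14, 15, 7, 11, 12, 18]
j=1: 10≤18, i=1, swap(1,1) ⇒ [8, 10, 19, 4, 13, 5, 16, 14, 15, 7, 11, 12, 18]
j=2: 19>18, skip
j=3: 4≤18, i=2, swap(2,3) ⇒ [8, 10, 4, 19, 13, 5, 16, 14, 15, 7, 11, 12, 18]
j=4: 13≤18, i=3, swap(3,4) ⇒ [8, 10, 4, 13, 19, 5, 16, 14, 15, 7, 11, 12, 18]
j=5: 5≤18, i=4, swap(4,5) ⇒ [8, 10, 4, 13, 5, 19, 16, 14, 15, 7, 11, 12, 18]
j=6: 16≤18, i=5, swap(5,6) ⇒ [8, 10, 4, 13, 5, 16, 19, 14, 15, 7, 11, 12, 18]
j=7: 14≤18, i=6, swap(6,7) ⇒ [8, 10, 4, 13, 5, 16, 14, 19, 15, 7, 11, 12, 18]
j=8: 15≤18, i=7, swap(7,8) ⇒ [8, 10, 4, 13, 5, 16, 14, 15, 19, 7, 11, 12, 18]
(after j=8) a = [8, 10, 4, 13, 5, 16, 14, 15, 19, 7, 11, 12, 18]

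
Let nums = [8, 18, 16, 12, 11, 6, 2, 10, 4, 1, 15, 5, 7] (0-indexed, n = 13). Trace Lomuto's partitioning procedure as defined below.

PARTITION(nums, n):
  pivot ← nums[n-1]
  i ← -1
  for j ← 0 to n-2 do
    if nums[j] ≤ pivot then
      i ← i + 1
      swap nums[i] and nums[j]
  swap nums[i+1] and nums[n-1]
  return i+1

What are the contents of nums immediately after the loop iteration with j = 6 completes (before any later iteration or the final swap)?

[6, 2, 16, 12, 11, 8, 18, 10, 4, 1, 15, 5, 7]

pivot=7, i=-1
j=0: 8>7, skip
j=1: 18>7, skip
j=2: 16>7, skip
j=3: 12>7, skip
j=4: 11>7, skip
j=5: 6≤7, i=0, swap(0,5) ⇒ [6, 18, 16, 12, 11, 8, 2, 10, 4, 1, 15, 5, 7]
j=6: 2≤7, i=1, swap(1,6) ⇒ [6, 2, 16, 12, 11, 8, 18, 10, 4, 1, 15, 5, 7]
(after j=6) nums = [6, 2, 16, 12, 11, 8, 18, 10, 4, 1, 15, 5, 7]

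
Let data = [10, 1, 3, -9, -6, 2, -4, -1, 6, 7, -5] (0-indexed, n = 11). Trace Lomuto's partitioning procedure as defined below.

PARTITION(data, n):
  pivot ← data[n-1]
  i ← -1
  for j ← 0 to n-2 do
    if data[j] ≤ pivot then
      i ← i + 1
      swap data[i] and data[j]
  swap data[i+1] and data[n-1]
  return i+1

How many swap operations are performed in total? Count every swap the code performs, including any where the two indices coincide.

pivot=-5, i=-1
j=0: 10>-5, skip
j=1: 1>-5, skip
j=2: 3>-5, skip
j=3: -9≤-5, i=0, swap(0,3) ⇒ [-9, 1, 3, 10, -6, 2, -4, -1, 6, 7, -5]
j=4: -6≤-5, i=1, swap(1,4) ⇒ [-9, -6, 3, 10, 1, 2, -4, -1, 6, 7, -5]
j=5: 2>-5, skip
j=6: -4>-5, skip
j=7: -1>-5, skip
j=8: 6>-5, skip
j=9: 7>-5, skip
swap(2,10) ⇒ [-9, -6, -5, 10, 1, 2, -4, -1, 6, 7, 3]; return 2

3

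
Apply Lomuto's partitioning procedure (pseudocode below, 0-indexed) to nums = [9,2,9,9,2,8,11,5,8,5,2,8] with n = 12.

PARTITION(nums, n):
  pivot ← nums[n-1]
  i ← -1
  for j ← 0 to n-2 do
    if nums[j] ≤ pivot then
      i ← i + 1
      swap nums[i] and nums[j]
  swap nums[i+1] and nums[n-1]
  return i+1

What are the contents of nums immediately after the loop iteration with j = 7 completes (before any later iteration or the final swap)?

pivot = nums[11] = 8; i = -1
j=0: nums[0]=9 > 8 → no swap
j=1: nums[1]=2 ≤ 8 → i=0, swap nums[0],nums[1] → [2,9,9,9,2,8,11,5,8,5,2,8]
j=2: nums[2]=9 > 8 → no swap
j=3: nums[3]=9 > 8 → no swap
j=4: nums[4]=2 ≤ 8 → i=1, swap nums[1],nums[4] → [2,2,9,9,9,8,11,5,8,5,2,8]
j=5: nums[5]=8 ≤ 8 → i=2, swap nums[2],nums[5] → [2,2,8,9,9,9,11,5,8,5,2,8]
j=6: nums[6]=11 > 8 → no swap
j=7: nums[7]=5 ≤ 8 → i=3, swap nums[3],nums[7] → [2,2,8,5,9,9,11,9,8,5,2,8]
(after j=7) nums = [2,2,8,5,9,9,11,9,8,5,2,8]

[2,2,8,5,9,9,11,9,8,5,2,8]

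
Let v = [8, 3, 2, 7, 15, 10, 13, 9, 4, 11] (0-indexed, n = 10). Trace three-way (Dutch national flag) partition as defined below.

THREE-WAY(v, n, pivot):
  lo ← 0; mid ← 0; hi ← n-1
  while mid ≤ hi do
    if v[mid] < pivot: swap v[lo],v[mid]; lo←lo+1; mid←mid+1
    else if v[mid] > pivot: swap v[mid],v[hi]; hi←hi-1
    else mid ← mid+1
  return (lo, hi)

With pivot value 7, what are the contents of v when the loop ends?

[4, 3, 2, 7, 10, 13, 9, 15, 11, 8]

pivot = 7; lo=0, mid=0, hi=9
v[mid]=8>7: swap v[0],v[9]; hi=8 → [11, 3, 2, 7, 15, 10, 13, 9, 4, 8]
v[mid]=11>7: swap v[0],v[8]; hi=7 → [4, 3, 2, 7, 15, 10, 13, 9, 11, 8]
v[mid]=4<7: swap v[0],v[0]; lo=1,mid=1 → [4, 3, 2, 7, 15, 10, 13, 9, 11, 8]
v[mid]=3<7: swap v[1],v[1]; lo=2,mid=2 → [4, 3, 2, 7, 15, 10, 13, 9, 11, 8]
v[mid]=2<7: swap v[2],v[2]; lo=3,mid=3 → [4, 3, 2, 7, 15, 10, 13, 9, 11, 8]
v[mid]=7=7: mid=4
v[mid]=15>7: swap v[4],v[7]; hi=6 → [4, 3, 2, 7, 9, 10, 13, 15, 11, 8]
v[mid]=9>7: swap v[4],v[6]; hi=5 → [4, 3, 2, 7, 13, 10, 9, 15, 11, 8]
v[mid]=13>7: swap v[4],v[5]; hi=4 → [4, 3, 2, 7, 10, 13, 9, 15, 11, 8]
v[mid]=10>7: swap v[4],v[4]; hi=3 → [4, 3, 2, 7, 10, 13, 9, 15, 11, 8]
end: lo=3, hi=3; v = [4, 3, 2, 7, 10, 13, 9, 15, 11, 8]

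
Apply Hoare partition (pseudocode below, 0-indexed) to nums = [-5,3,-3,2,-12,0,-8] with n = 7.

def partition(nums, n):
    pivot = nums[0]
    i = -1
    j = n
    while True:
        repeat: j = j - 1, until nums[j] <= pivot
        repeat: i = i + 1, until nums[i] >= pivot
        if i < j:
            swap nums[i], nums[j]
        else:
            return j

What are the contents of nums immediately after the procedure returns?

[-8,-12,-3,2,3,0,-5]

pivot = nums[0] = -5; i = -1, j = 7
j→6 (nums[6]=-8≤-5), i→0 (nums[0]=-5≥-5); i<j, swap → [-8,3,-3,2,-12,0,-5]
j→4 (nums[4]=-12≤-5), i→1 (nums[1]=3≥-5); i<j, swap → [-8,-12,-3,2,3,0,-5]
j→1, i→2; i≥j, return j=1. nums = [-8,-12,-3,2,3,0,-5]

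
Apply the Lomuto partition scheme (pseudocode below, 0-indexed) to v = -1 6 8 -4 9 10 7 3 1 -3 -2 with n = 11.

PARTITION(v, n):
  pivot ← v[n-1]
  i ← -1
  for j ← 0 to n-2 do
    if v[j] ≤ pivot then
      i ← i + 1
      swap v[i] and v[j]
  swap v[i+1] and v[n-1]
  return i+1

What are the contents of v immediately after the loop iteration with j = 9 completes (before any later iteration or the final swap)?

pivot=-2, i=-1
j=0: -1>-2, skip
j=1: 6>-2, skip
j=2: 8>-2, skip
j=3: -4≤-2, i=0, swap(0,3) ⇒ -4 6 8 -1 9 10 7 3 1 -3 -2
j=4: 9>-2, skip
j=5: 10>-2, skip
j=6: 7>-2, skip
j=7: 3>-2, skip
j=8: 1>-2, skip
j=9: -3≤-2, i=1, swap(1,9) ⇒ -4 -3 8 -1 9 10 7 3 1 6 -2
(after j=9) v = -4 -3 8 -1 9 10 7 3 1 6 -2

-4 -3 8 -1 9 10 7 3 1 6 -2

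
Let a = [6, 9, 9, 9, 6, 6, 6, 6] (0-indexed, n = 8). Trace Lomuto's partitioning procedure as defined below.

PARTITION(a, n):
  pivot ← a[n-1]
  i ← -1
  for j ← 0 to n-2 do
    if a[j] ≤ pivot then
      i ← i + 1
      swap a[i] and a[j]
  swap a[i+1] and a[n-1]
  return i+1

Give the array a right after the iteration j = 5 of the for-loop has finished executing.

pivot = a[7] = 6; i = -1
j=0: a[0]=6 ≤ 6 → i=0, swap a[0],a[0] (no change) → [6, 9, 9, 9, 6, 6, 6, 6]
j=1: a[1]=9 > 6 → no swap
j=2: a[2]=9 > 6 → no swap
j=3: a[3]=9 > 6 → no swap
j=4: a[4]=6 ≤ 6 → i=1, swap a[1],a[4] → [6, 6, 9, 9, 9, 6, 6, 6]
j=5: a[5]=6 ≤ 6 → i=2, swap a[2],a[5] → [6, 6, 6, 9, 9, 9, 6, 6]
(after j=5) a = [6, 6, 6, 9, 9, 9, 6, 6]

[6, 6, 6, 9, 9, 9, 6, 6]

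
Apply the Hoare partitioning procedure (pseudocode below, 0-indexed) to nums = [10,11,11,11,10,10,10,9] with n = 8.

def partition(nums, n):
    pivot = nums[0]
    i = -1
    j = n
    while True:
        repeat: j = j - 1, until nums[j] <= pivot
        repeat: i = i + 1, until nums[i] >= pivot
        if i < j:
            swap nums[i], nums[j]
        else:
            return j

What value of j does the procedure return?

3

pivot = nums[0] = 10; i = -1, j = 8
j→7 (nums[7]=9≤10), i→0 (nums[0]=10≥10); i<j, swap → [9,11,11,11,10,10,10,10]
j→6 (nums[6]=10≤10), i→1 (nums[1]=11≥10); i<j, swap → [9,10,11,11,10,10,11,10]
j→5 (nums[5]=10≤10), i→2 (nums[2]=11≥10); i<j, swap → [9,10,10,11,10,11,11,10]
j→4 (nums[4]=10≤10), i→3 (nums[3]=11≥10); i<j, swap → [9,10,10,10,11,11,11,10]
j→3, i→4; i≥j, return j=3. nums = [9,10,10,10,11,11,11,10]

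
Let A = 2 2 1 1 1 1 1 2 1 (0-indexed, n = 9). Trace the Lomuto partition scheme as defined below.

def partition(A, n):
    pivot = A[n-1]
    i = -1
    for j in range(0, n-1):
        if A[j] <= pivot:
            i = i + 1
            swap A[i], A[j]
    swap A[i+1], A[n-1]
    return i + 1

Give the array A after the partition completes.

1 1 1 1 1 1 2 2 2

pivot=1, i=-1
j=0: 2>1, skip
j=1: 2>1, skip
j=2: 1≤1, i=0, swap(0,2) ⇒ 1 2 2 1 1 1 1 2 1
j=3: 1≤1, i=1, swap(1,3) ⇒ 1 1 2 2 1 1 1 2 1
j=4: 1≤1, i=2, swap(2,4) ⇒ 1 1 1 2 2 1 1 2 1
j=5: 1≤1, i=3, swap(3,5) ⇒ 1 1 1 1 2 2 1 2 1
j=6: 1≤1, i=4, swap(4,6) ⇒ 1 1 1 1 1 2 2 2 1
j=7: 2>1, skip
swap(5,8) ⇒ 1 1 1 1 1 1 2 2 2; return 5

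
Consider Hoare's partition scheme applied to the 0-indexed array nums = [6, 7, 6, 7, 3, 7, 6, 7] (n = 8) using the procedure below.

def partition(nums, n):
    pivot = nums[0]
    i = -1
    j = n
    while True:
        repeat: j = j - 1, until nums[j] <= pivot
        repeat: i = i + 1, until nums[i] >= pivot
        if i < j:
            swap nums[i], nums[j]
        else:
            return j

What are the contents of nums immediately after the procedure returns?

pivot = nums[0] = 6; i = -1, j = 8
j→6 (nums[6]=6≤6), i→0 (nums[0]=6≥6); i<j, swap → [6, 7, 6, 7, 3, 7, 6, 7]
j→4 (nums[4]=3≤6), i→1 (nums[1]=7≥6); i<j, swap → [6, 3, 6, 7, 7, 7, 6, 7]
j→2, i→2; i≥j, return j=2. nums = [6, 3, 6, 7, 7, 7, 6, 7]

[6, 3, 6, 7, 7, 7, 6, 7]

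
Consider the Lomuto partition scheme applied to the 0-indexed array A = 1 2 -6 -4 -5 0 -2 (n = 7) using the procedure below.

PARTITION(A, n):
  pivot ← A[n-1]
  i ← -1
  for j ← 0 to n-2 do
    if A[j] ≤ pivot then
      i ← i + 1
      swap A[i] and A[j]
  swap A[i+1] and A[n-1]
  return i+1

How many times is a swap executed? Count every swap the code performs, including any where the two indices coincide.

4

pivot = A[6] = -2; i = -1
j=0: A[0]=1 > -2 → no swap
j=1: A[1]=2 > -2 → no swap
j=2: A[2]=-6 ≤ -2 → i=0, swap A[0],A[2] → -6 2 1 -4 -5 0 -2
j=3: A[3]=-4 ≤ -2 → i=1, swap A[1],A[3] → -6 -4 1 2 -5 0 -2
j=4: A[4]=-5 ≤ -2 → i=2, swap A[2],A[4] → -6 -4 -5 2 1 0 -2
j=5: A[5]=0 > -2 → no swap
final swap A[3],A[6] → -6 -4 -5 -2 1 0 2; return 3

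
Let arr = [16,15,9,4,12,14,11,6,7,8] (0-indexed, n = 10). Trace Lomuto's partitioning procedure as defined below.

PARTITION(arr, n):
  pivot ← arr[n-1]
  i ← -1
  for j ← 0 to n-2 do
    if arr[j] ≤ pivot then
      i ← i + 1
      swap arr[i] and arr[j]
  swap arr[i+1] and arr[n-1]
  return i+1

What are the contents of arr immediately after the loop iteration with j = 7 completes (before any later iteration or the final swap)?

[4,6,9,16,12,14,11,15,7,8]

pivot = arr[9] = 8; i = -1
j=0: arr[0]=16 > 8 → no swap
j=1: arr[1]=15 > 8 → no swap
j=2: arr[2]=9 > 8 → no swap
j=3: arr[3]=4 ≤ 8 → i=0, swap arr[0],arr[3] → [4,15,9,16,12,14,11,6,7,8]
j=4: arr[4]=12 > 8 → no swap
j=5: arr[5]=14 > 8 → no swap
j=6: arr[6]=11 > 8 → no swap
j=7: arr[7]=6 ≤ 8 → i=1, swap arr[1],arr[7] → [4,6,9,16,12,14,11,15,7,8]
(after j=7) arr = [4,6,9,16,12,14,11,15,7,8]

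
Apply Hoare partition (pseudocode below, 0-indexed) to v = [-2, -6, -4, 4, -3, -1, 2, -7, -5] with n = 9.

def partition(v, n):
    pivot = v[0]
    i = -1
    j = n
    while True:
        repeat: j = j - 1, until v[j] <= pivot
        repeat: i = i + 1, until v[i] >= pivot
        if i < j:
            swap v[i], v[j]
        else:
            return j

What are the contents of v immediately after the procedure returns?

pivot=-2
j stops at 8 (-5), i stops at 0 (-2); swap ⇒ [-5, -6, -4, 4, -3, -1, 2, -7, -2]
j stops at 7 (-7), i stops at 3 (4); swap ⇒ [-5, -6, -4, -7, -3, -1, 2, 4, -2]
j stops at 4, i stops at 5; i≥j ⇒ return 4. v=[-5, -6, -4, -7, -3, -1, 2, 4, -2]

[-5, -6, -4, -7, -3, -1, 2, 4, -2]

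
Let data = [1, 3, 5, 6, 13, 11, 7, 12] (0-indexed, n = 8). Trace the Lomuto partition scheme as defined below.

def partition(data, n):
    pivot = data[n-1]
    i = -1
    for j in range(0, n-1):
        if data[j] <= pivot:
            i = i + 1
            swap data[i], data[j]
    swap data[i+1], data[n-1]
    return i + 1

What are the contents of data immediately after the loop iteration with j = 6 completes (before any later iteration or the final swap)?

[1, 3, 5, 6, 11, 7, 13, 12]

pivot = data[7] = 12; i = -1
j=0: data[0]=1 ≤ 12 → i=0, swap data[0],data[0] (no change) → [1, 3, 5, 6, 13, 11, 7, 12]
j=1: data[1]=3 ≤ 12 → i=1, swap data[1],data[1] (no change) → [1, 3, 5, 6, 13, 11, 7, 12]
j=2: data[2]=5 ≤ 12 → i=2, swap data[2],data[2] (no change) → [1, 3, 5, 6, 13, 11, 7, 12]
j=3: data[3]=6 ≤ 12 → i=3, swap data[3],data[3] (no change) → [1, 3, 5, 6, 13, 11, 7, 12]
j=4: data[4]=13 > 12 → no swap
j=5: data[5]=11 ≤ 12 → i=4, swap data[4],data[5] → [1, 3, 5, 6, 11, 13, 7, 12]
j=6: data[6]=7 ≤ 12 → i=5, swap data[5],data[6] → [1, 3, 5, 6, 11, 7, 13, 12]
(after j=6) data = [1, 3, 5, 6, 11, 7, 13, 12]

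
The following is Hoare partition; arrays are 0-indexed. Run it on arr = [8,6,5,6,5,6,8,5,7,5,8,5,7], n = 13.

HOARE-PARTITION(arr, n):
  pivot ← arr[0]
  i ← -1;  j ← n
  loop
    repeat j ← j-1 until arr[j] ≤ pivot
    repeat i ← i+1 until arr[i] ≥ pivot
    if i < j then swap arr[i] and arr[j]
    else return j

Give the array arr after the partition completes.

[7,6,5,6,5,6,5,5,7,5,8,8,8]

pivot = arr[0] = 8; i = -1, j = 13
j→12 (arr[12]=7≤8), i→0 (arr[0]=8≥8); i<j, swap → [7,6,5,6,5,6,8,5,7,5,8,5,8]
j→11 (arr[11]=5≤8), i→6 (arr[6]=8≥8); i<j, swap → [7,6,5,6,5,6,5,5,7,5,8,8,8]
j→10, i→10; i≥j, return j=10. arr = [7,6,5,6,5,6,5,5,7,5,8,8,8]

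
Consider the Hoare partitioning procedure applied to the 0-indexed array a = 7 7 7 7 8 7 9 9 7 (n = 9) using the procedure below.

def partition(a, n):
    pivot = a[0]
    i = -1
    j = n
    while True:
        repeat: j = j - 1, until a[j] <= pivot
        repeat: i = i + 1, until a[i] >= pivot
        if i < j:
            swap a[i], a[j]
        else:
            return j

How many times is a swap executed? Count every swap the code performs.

pivot=7
j stops at 8 (7), i stops at 0 (7); swap ⇒ 7 7 7 7 8 7 9 9 7
j stops at 5 (7), i stops at 1 (7); swap ⇒ 7 7 7 7 8 7 9 9 7
j stops at 3 (7), i stops at 2 (7); swap ⇒ 7 7 7 7 8 7 9 9 7
j stops at 2, i stops at 3; i≥j ⇒ return 2. a=7 7 7 7 8 7 9 9 7

3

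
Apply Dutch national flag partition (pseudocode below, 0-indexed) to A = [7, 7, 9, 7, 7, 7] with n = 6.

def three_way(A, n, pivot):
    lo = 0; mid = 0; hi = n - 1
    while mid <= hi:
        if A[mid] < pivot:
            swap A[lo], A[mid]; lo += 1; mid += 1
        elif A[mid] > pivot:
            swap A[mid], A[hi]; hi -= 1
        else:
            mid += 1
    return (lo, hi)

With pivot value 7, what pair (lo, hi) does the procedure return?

(0, 4)

pivot = 7; lo=0, mid=0, hi=5
A[mid]=7=7: mid=1
A[mid]=7=7: mid=2
A[mid]=9>7: swap A[2],A[5]; hi=4 → [7, 7, 7, 7, 7, 9]
A[mid]=7=7: mid=3
A[mid]=7=7: mid=4
A[mid]=7=7: mid=5
end: lo=0, hi=4; A = [7, 7, 7, 7, 7, 9]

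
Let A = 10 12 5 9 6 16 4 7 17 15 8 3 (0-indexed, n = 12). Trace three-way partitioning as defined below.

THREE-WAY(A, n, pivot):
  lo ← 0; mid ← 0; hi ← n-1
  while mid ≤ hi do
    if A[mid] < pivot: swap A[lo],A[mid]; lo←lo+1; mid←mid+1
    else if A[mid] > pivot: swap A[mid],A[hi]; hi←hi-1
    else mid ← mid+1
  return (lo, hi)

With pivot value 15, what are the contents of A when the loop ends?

10 12 5 9 6 3 4 7 8 15 17 16

pivot = 15; lo=0, mid=0, hi=11
A[mid]=10<15: swap A[0],A[0]; lo=1,mid=1 → 10 12 5 9 6 16 4 7 17 15 8 3
A[mid]=12<15: swap A[1],A[1]; lo=2,mid=2 → 10 12 5 9 6 16 4 7 17 15 8 3
A[mid]=5<15: swap A[2],A[2]; lo=3,mid=3 → 10 12 5 9 6 16 4 7 17 15 8 3
A[mid]=9<15: swap A[3],A[3]; lo=4,mid=4 → 10 12 5 9 6 16 4 7 17 15 8 3
A[mid]=6<15: swap A[4],A[4]; lo=5,mid=5 → 10 12 5 9 6 16 4 7 17 15 8 3
A[mid]=16>15: swap A[5],A[11]; hi=10 → 10 12 5 9 6 3 4 7 17 15 8 16
A[mid]=3<15: swap A[5],A[5]; lo=6,mid=6 → 10 12 5 9 6 3 4 7 17 15 8 16
A[mid]=4<15: swap A[6],A[6]; lo=7,mid=7 → 10 12 5 9 6 3 4 7 17 15 8 16
A[mid]=7<15: swap A[7],A[7]; lo=8,mid=8 → 10 12 5 9 6 3 4 7 17 15 8 16
A[mid]=17>15: swap A[8],A[10]; hi=9 → 10 12 5 9 6 3 4 7 8 15 17 16
A[mid]=8<15: swap A[8],A[8]; lo=9,mid=9 → 10 12 5 9 6 3 4 7 8 15 17 16
A[mid]=15=15: mid=10
end: lo=9, hi=9; A = 10 12 5 9 6 3 4 7 8 15 17 16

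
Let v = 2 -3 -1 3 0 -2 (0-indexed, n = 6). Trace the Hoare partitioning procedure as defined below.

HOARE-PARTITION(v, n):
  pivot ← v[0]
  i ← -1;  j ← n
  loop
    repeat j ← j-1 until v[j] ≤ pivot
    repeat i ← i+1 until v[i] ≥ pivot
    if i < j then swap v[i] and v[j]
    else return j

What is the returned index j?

3

pivot=2
j stops at 5 (-2), i stops at 0 (2); swap ⇒ -2 -3 -1 3 0 2
j stops at 4 (0), i stops at 3 (3); swap ⇒ -2 -3 -1 0 3 2
j stops at 3, i stops at 4; i≥j ⇒ return 3. v=-2 -3 -1 0 3 2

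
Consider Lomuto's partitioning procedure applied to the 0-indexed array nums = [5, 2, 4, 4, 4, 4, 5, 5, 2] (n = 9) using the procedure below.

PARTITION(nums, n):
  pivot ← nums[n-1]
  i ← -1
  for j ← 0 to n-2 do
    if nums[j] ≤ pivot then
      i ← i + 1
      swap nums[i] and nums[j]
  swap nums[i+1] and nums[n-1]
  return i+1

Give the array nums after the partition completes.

pivot = nums[8] = 2; i = -1
j=0: nums[0]=5 > 2 → no swap
j=1: nums[1]=2 ≤ 2 → i=0, swap nums[0],nums[1] → [2, 5, 4, 4, 4, 4, 5, 5, 2]
j=2: nums[2]=4 > 2 → no swap
j=3: nums[3]=4 > 2 → no swap
j=4: nums[4]=4 > 2 → no swap
j=5: nums[5]=4 > 2 → no swap
j=6: nums[6]=5 > 2 → no swap
j=7: nums[7]=5 > 2 → no swap
final swap nums[1],nums[8] → [2, 2, 4, 4, 4, 4, 5, 5, 5]; return 1

[2, 2, 4, 4, 4, 4, 5, 5, 5]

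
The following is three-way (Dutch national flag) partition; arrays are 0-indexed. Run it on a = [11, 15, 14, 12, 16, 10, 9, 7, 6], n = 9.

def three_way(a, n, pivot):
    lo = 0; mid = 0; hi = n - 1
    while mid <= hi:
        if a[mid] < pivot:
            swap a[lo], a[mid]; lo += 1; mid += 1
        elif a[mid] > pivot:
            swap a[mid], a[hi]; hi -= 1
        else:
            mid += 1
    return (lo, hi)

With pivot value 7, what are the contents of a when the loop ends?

pivot = 7; lo=0, mid=0, hi=8
a[mid]=11>7: swap a[0],a[8]; hi=7 → [6, 15, 14, 12, 16, 10, 9, 7, 11]
a[mid]=6<7: swap a[0],a[0]; lo=1,mid=1 → [6, 15, 14, 12, 16, 10, 9, 7, 11]
a[mid]=15>7: swap a[1],a[7]; hi=6 → [6, 7, 14, 12, 16, 10, 9, 15, 11]
a[mid]=7=7: mid=2
a[mid]=14>7: swap a[2],a[6]; hi=5 → [6, 7, 9, 12, 16, 10, 14, 15, 11]
a[mid]=9>7: swap a[2],a[5]; hi=4 → [6, 7, 10, 12, 16, 9, 14, 15, 11]
a[mid]=10>7: swap a[2],a[4]; hi=3 → [6, 7, 16, 12, 10, 9, 14, 15, 11]
a[mid]=16>7: swap a[2],a[3]; hi=2 → [6, 7, 12, 16, 10, 9, 14, 15, 11]
a[mid]=12>7: swap a[2],a[2]; hi=1 → [6, 7, 12, 16, 10, 9, 14, 15, 11]
end: lo=1, hi=1; a = [6, 7, 12, 16, 10, 9, 14, 15, 11]

[6, 7, 12, 16, 10, 9, 14, 15, 11]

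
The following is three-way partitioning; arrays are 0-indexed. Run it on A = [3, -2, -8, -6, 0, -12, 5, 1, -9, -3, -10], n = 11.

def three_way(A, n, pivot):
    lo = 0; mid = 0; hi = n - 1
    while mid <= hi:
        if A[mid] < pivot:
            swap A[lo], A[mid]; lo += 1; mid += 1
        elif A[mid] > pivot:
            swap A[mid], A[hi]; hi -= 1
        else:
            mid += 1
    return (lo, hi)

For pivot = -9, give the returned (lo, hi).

(2, 2)

lo=0 mid=0 hi=10
3>-9: swap(0,10), hi=9 ⇒ [-10, -2, -8, -6, 0, -12, 5, 1, -9, -3, 3]
-10<-9: swap(0,0), lo=1 mid=1 ⇒ [-10, -2, -8, -6, 0, -12, 5, 1, -9, -3, 3]
-2>-9: swap(1,9), hi=8 ⇒ [-10, -3, -8, -6, 0, -12, 5, 1, -9, -2, 3]
-3>-9: swap(1,8), hi=7 ⇒ [-10, -9, -8, -6, 0, -12, 5, 1, -3, -2, 3]
-9=-9: mid=2
-8>-9: swap(2,7), hi=6 ⇒ [-10, -9, 1, -6, 0, -12, 5, -8, -3, -2, 3]
1>-9: swap(2,6), hi=5 ⇒ [-10, -9, 5, -6, 0, -12, 1, -8, -3, -2, 3]
5>-9: swap(2,5), hi=4 ⇒ [-10, -9, -12, -6, 0, 5, 1, -8, -3, -2, 3]
-12<-9: swap(1,2), lo=2 mid=3 ⇒ [-10, -12, -9, -6, 0, 5, 1, -8, -3, -2, 3]
-6>-9: swap(3,4), hi=3 ⇒ [-10, -12, -9, 0, -6, 5, 1, -8, -3, -2, 3]
0>-9: swap(3,3), hi=2 ⇒ [-10, -12, -9, 0, -6, 5, 1, -8, -3, -2, 3]
done. lo=2 hi=2; A=[-10, -12, -9, 0, -6, 5, 1, -8, -3, -2, 3]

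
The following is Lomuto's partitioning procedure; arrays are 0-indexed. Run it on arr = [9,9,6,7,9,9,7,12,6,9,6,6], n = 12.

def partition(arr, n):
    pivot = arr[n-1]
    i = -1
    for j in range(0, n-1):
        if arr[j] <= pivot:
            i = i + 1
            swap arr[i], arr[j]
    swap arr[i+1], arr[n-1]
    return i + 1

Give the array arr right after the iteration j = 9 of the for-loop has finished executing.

[6,6,9,7,9,9,7,12,9,9,6,6]

pivot=6, i=-1
j=0: 9>6, skip
j=1: 9>6, skip
j=2: 6≤6, i=0, swap(0,2) ⇒ [6,9,9,7,9,9,7,12,6,9,6,6]
j=3: 7>6, skip
j=4: 9>6, skip
j=5: 9>6, skip
j=6: 7>6, skip
j=7: 12>6, skip
j=8: 6≤6, i=1, swap(1,8) ⇒ [6,6,9,7,9,9,7,12,9,9,6,6]
j=9: 9>6, skip
(after j=9) arr = [6,6,9,7,9,9,7,12,9,9,6,6]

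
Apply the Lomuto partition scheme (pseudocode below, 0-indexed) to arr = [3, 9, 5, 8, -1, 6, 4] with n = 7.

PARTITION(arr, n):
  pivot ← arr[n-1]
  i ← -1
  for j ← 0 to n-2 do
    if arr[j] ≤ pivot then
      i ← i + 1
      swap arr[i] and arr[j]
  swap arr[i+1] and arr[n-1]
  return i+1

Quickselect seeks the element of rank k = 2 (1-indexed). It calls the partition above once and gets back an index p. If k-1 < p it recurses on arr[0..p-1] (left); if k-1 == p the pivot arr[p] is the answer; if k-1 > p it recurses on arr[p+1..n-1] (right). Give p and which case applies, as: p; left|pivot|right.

2; left

pivot=4, i=-1
j=0: 3≤4, i=0, swap(0,0) ⇒ [3, 9, 5, 8, -1, 6, 4]
j=1: 9>4, skip
j=2: 5>4, skip
j=3: 8>4, skip
j=4: -1≤4, i=1, swap(1,4) ⇒ [3, -1, 5, 8, 9, 6, 4]
j=5: 6>4, skip
swap(2,6) ⇒ [3, -1, 4, 8, 9, 6, 5]; return 2
p = 2; k-1 = 1 < 2 ⇒ left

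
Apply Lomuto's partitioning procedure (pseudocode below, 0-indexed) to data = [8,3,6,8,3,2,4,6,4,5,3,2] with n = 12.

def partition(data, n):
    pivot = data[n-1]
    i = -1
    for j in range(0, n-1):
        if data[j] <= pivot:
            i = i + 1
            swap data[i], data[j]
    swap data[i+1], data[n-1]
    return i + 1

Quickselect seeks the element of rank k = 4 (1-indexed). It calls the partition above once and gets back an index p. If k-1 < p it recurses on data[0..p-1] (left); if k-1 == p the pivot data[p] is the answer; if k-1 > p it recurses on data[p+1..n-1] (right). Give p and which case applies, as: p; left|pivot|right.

1; right

pivot=2, i=-1
j=0: 8>2, skip
j=1: 3>2, skip
j=2: 6>2, skip
j=3: 8>2, skip
j=4: 3>2, skip
j=5: 2≤2, i=0, swap(0,5) ⇒ [2,3,6,8,3,8,4,6,4,5,3,2]
j=6: 4>2, skip
j=7: 6>2, skip
j=8: 4>2, skip
j=9: 5>2, skip
j=10: 3>2, skip
swap(1,11) ⇒ [2,2,6,8,3,8,4,6,4,5,3,3]; return 1
p = 1; k-1 = 3 > 1 ⇒ right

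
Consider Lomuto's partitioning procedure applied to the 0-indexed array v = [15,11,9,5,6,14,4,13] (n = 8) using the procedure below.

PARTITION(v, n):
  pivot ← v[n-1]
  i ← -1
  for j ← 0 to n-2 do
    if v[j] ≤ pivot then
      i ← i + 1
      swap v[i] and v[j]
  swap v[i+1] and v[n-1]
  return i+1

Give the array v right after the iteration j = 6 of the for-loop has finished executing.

pivot = v[7] = 13; i = -1
j=0: v[0]=15 > 13 → no swap
j=1: v[1]=11 ≤ 13 → i=0, swap v[0],v[1] → [11,15,9,5,6,14,4,13]
j=2: v[2]=9 ≤ 13 → i=1, swap v[1],v[2] → [11,9,15,5,6,14,4,13]
j=3: v[3]=5 ≤ 13 → i=2, swap v[2],v[3] → [11,9,5,15,6,14,4,13]
j=4: v[4]=6 ≤ 13 → i=3, swap v[3],v[4] → [11,9,5,6,15,14,4,13]
j=5: v[5]=14 > 13 → no swap
j=6: v[6]=4 ≤ 13 → i=4, swap v[4],v[6] → [11,9,5,6,4,14,15,13]
(after j=6) v = [11,9,5,6,4,14,15,13]

[11,9,5,6,4,14,15,13]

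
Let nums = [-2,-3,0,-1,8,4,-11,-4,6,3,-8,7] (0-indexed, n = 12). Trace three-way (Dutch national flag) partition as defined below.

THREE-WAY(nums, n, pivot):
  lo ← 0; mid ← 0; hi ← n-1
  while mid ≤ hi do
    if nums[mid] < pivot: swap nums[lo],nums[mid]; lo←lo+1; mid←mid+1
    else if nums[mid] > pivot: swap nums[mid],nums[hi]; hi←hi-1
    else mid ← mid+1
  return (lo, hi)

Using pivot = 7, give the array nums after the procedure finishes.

[-2,-3,0,-1,4,-11,-4,6,3,-8,7,8]

pivot = 7; lo=0, mid=0, hi=11
nums[mid]=-2<7: swap nums[0],nums[0]; lo=1,mid=1 → [-2,-3,0,-1,8,4,-11,-4,6,3,-8,7]
nums[mid]=-3<7: swap nums[1],nums[1]; lo=2,mid=2 → [-2,-3,0,-1,8,4,-11,-4,6,3,-8,7]
nums[mid]=0<7: swap nums[2],nums[2]; lo=3,mid=3 → [-2,-3,0,-1,8,4,-11,-4,6,3,-8,7]
nums[mid]=-1<7: swap nums[3],nums[3]; lo=4,mid=4 → [-2,-3,0,-1,8,4,-11,-4,6,3,-8,7]
nums[mid]=8>7: swap nums[4],nums[11]; hi=10 → [-2,-3,0,-1,7,4,-11,-4,6,3,-8,8]
nums[mid]=7=7: mid=5
nums[mid]=4<7: swap nums[4],nums[5]; lo=5,mid=6 → [-2,-3,0,-1,4,7,-11,-4,6,3,-8,8]
nums[mid]=-11<7: swap nums[5],nums[6]; lo=6,mid=7 → [-2,-3,0,-1,4,-11,7,-4,6,3,-8,8]
nums[mid]=-4<7: swap nums[6],nums[7]; lo=7,mid=8 → [-2,-3,0,-1,4,-11,-4,7,6,3,-8,8]
nums[mid]=6<7: swap nums[7],nums[8]; lo=8,mid=9 → [-2,-3,0,-1,4,-11,-4,6,7,3,-8,8]
nums[mid]=3<7: swap nums[8],nums[9]; lo=9,mid=10 → [-2,-3,0,-1,4,-11,-4,6,3,7,-8,8]
nums[mid]=-8<7: swap nums[9],nums[10]; lo=10,mid=11 → [-2,-3,0,-1,4,-11,-4,6,3,-8,7,8]
end: lo=10, hi=10; nums = [-2,-3,0,-1,4,-11,-4,6,3,-8,7,8]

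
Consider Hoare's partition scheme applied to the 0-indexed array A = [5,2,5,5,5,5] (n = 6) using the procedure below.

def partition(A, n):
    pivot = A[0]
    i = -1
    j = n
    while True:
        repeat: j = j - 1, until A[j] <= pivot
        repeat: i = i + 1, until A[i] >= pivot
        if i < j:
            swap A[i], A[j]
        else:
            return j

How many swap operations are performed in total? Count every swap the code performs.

2

pivot = A[0] = 5; i = -1, j = 6
j→5 (A[5]=5≤5), i→0 (A[0]=5≥5); i<j, swap → [5,2,5,5,5,5]
j→4 (A[4]=5≤5), i→2 (A[2]=5≥5); i<j, swap → [5,2,5,5,5,5]
j→3, i→3; i≥j, return j=3. A = [5,2,5,5,5,5]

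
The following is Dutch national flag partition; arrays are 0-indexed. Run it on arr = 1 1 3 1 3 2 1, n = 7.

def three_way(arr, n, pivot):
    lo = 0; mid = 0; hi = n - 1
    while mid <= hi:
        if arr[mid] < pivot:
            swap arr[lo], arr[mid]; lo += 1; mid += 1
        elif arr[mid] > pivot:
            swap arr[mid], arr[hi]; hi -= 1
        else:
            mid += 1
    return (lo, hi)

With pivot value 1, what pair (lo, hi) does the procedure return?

pivot = 1; lo=0, mid=0, hi=6
arr[mid]=1=1: mid=1
arr[mid]=1=1: mid=2
arr[mid]=3>1: swap arr[2],arr[6]; hi=5 → 1 1 1 1 3 2 3
arr[mid]=1=1: mid=3
arr[mid]=1=1: mid=4
arr[mid]=3>1: swap arr[4],arr[5]; hi=4 → 1 1 1 1 2 3 3
arr[mid]=2>1: swap arr[4],arr[4]; hi=3 → 1 1 1 1 2 3 3
end: lo=0, hi=3; arr = 1 1 1 1 2 3 3

(0, 3)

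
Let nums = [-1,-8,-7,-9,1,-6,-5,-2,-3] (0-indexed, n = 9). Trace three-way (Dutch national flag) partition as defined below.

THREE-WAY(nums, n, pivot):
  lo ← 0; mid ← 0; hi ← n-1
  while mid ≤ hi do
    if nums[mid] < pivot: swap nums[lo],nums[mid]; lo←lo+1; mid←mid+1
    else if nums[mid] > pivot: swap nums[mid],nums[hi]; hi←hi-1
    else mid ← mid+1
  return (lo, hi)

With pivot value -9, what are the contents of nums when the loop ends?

[-9,-7,-8,1,-6,-5,-2,-3,-1]

lo=0 mid=0 hi=8
-1>-9: swap(0,8), hi=7 ⇒ [-3,-8,-7,-9,1,-6,-5,-2,-1]
-3>-9: swap(0,7), hi=6 ⇒ [-2,-8,-7,-9,1,-6,-5,-3,-1]
-2>-9: swap(0,6), hi=5 ⇒ [-5,-8,-7,-9,1,-6,-2,-3,-1]
-5>-9: swap(0,5), hi=4 ⇒ [-6,-8,-7,-9,1,-5,-2,-3,-1]
-6>-9: swap(0,4), hi=3 ⇒ [1,-8,-7,-9,-6,-5,-2,-3,-1]
1>-9: swap(0,3), hi=2 ⇒ [-9,-8,-7,1,-6,-5,-2,-3,-1]
-9=-9: mid=1
-8>-9: swap(1,2), hi=1 ⇒ [-9,-7,-8,1,-6,-5,-2,-3,-1]
-7>-9: swap(1,1), hi=0 ⇒ [-9,-7,-8,1,-6,-5,-2,-3,-1]
done. lo=0 hi=0; nums=[-9,-7,-8,1,-6,-5,-2,-3,-1]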